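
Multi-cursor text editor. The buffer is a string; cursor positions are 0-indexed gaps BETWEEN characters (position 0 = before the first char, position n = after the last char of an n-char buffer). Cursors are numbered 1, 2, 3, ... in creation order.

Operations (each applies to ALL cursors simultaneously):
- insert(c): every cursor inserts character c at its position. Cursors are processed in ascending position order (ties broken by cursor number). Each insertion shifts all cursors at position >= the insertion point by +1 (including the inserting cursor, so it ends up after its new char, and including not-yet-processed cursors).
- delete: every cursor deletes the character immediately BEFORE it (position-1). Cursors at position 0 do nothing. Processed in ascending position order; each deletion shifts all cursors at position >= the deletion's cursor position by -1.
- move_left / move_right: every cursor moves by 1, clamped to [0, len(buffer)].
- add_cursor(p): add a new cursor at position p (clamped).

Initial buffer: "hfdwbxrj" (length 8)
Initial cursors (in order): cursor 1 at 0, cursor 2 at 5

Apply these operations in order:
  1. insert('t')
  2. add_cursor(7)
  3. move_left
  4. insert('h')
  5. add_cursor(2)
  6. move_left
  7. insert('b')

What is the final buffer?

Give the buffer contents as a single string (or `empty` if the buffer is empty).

Answer: bhbthfdwbhbbhtxrj

Derivation:
After op 1 (insert('t')): buffer="thfdwbtxrj" (len 10), cursors c1@1 c2@7, authorship 1.....2...
After op 2 (add_cursor(7)): buffer="thfdwbtxrj" (len 10), cursors c1@1 c2@7 c3@7, authorship 1.....2...
After op 3 (move_left): buffer="thfdwbtxrj" (len 10), cursors c1@0 c2@6 c3@6, authorship 1.....2...
After op 4 (insert('h')): buffer="hthfdwbhhtxrj" (len 13), cursors c1@1 c2@9 c3@9, authorship 11.....232...
After op 5 (add_cursor(2)): buffer="hthfdwbhhtxrj" (len 13), cursors c1@1 c4@2 c2@9 c3@9, authorship 11.....232...
After op 6 (move_left): buffer="hthfdwbhhtxrj" (len 13), cursors c1@0 c4@1 c2@8 c3@8, authorship 11.....232...
After op 7 (insert('b')): buffer="bhbthfdwbhbbhtxrj" (len 17), cursors c1@1 c4@3 c2@12 c3@12, authorship 1141.....22332...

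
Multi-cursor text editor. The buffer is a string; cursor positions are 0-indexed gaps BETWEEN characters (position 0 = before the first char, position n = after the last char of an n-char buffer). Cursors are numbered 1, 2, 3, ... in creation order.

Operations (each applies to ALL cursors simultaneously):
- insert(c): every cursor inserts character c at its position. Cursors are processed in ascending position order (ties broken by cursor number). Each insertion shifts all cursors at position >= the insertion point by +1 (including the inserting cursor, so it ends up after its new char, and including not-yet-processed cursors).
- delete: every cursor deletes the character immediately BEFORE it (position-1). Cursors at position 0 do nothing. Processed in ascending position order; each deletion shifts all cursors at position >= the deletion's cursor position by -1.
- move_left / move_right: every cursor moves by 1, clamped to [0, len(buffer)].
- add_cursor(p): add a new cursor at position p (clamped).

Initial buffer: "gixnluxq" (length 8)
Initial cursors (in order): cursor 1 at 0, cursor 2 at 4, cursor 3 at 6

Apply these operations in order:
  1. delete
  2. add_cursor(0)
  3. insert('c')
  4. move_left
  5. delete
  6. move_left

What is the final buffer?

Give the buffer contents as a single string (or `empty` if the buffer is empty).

After op 1 (delete): buffer="gixlxq" (len 6), cursors c1@0 c2@3 c3@4, authorship ......
After op 2 (add_cursor(0)): buffer="gixlxq" (len 6), cursors c1@0 c4@0 c2@3 c3@4, authorship ......
After op 3 (insert('c')): buffer="ccgixclcxq" (len 10), cursors c1@2 c4@2 c2@6 c3@8, authorship 14...2.3..
After op 4 (move_left): buffer="ccgixclcxq" (len 10), cursors c1@1 c4@1 c2@5 c3@7, authorship 14...2.3..
After op 5 (delete): buffer="cgiccxq" (len 7), cursors c1@0 c4@0 c2@3 c3@4, authorship 4..23..
After op 6 (move_left): buffer="cgiccxq" (len 7), cursors c1@0 c4@0 c2@2 c3@3, authorship 4..23..

Answer: cgiccxq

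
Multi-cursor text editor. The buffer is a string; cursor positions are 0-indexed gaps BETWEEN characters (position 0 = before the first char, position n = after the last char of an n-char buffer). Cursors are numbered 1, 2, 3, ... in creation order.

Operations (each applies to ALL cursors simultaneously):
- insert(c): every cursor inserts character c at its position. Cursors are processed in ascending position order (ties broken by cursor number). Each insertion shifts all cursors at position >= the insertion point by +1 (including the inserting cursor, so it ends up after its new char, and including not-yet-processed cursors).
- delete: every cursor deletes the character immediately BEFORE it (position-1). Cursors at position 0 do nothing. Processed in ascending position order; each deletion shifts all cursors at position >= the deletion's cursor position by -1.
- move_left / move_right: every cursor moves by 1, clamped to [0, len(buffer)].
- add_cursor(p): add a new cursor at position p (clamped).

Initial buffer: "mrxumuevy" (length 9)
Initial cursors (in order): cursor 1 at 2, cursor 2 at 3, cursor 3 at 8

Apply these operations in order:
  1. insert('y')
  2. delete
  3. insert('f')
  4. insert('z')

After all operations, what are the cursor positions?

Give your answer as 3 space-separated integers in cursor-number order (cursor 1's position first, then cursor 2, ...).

After op 1 (insert('y')): buffer="mryxyumuevyy" (len 12), cursors c1@3 c2@5 c3@11, authorship ..1.2.....3.
After op 2 (delete): buffer="mrxumuevy" (len 9), cursors c1@2 c2@3 c3@8, authorship .........
After op 3 (insert('f')): buffer="mrfxfumuevfy" (len 12), cursors c1@3 c2@5 c3@11, authorship ..1.2.....3.
After op 4 (insert('z')): buffer="mrfzxfzumuevfzy" (len 15), cursors c1@4 c2@7 c3@14, authorship ..11.22.....33.

Answer: 4 7 14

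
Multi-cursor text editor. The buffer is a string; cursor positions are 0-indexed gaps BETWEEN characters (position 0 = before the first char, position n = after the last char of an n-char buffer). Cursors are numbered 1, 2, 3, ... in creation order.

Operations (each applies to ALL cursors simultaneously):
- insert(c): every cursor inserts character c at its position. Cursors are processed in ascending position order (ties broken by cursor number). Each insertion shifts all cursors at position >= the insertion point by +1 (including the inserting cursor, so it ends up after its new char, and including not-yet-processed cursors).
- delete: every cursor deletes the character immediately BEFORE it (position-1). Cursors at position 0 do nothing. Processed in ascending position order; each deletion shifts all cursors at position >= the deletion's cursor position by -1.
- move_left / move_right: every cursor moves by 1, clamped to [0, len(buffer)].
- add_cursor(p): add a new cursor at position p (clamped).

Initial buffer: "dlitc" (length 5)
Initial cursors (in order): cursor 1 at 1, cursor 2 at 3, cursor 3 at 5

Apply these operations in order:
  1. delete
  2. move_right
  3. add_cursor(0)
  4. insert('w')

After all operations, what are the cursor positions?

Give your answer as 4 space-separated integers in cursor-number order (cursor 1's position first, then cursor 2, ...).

Answer: 3 6 6 1

Derivation:
After op 1 (delete): buffer="lt" (len 2), cursors c1@0 c2@1 c3@2, authorship ..
After op 2 (move_right): buffer="lt" (len 2), cursors c1@1 c2@2 c3@2, authorship ..
After op 3 (add_cursor(0)): buffer="lt" (len 2), cursors c4@0 c1@1 c2@2 c3@2, authorship ..
After op 4 (insert('w')): buffer="wlwtww" (len 6), cursors c4@1 c1@3 c2@6 c3@6, authorship 4.1.23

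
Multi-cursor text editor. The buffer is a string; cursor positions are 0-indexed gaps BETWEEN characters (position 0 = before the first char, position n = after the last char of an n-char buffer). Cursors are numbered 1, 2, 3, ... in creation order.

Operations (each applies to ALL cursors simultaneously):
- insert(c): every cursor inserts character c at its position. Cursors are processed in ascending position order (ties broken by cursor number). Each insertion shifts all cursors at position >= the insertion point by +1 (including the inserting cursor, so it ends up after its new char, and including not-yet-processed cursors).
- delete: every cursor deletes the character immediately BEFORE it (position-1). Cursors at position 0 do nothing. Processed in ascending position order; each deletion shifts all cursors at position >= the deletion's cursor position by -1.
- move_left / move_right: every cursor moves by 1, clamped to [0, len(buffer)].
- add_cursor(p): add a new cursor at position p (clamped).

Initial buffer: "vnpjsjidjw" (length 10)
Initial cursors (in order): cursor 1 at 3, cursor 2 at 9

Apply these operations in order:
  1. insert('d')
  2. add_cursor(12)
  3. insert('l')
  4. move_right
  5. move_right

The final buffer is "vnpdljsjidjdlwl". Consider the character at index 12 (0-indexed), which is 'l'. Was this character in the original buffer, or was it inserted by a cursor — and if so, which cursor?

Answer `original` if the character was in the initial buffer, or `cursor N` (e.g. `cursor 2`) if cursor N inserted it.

Answer: cursor 2

Derivation:
After op 1 (insert('d')): buffer="vnpdjsjidjdw" (len 12), cursors c1@4 c2@11, authorship ...1......2.
After op 2 (add_cursor(12)): buffer="vnpdjsjidjdw" (len 12), cursors c1@4 c2@11 c3@12, authorship ...1......2.
After op 3 (insert('l')): buffer="vnpdljsjidjdlwl" (len 15), cursors c1@5 c2@13 c3@15, authorship ...11......22.3
After op 4 (move_right): buffer="vnpdljsjidjdlwl" (len 15), cursors c1@6 c2@14 c3@15, authorship ...11......22.3
After op 5 (move_right): buffer="vnpdljsjidjdlwl" (len 15), cursors c1@7 c2@15 c3@15, authorship ...11......22.3
Authorship (.=original, N=cursor N): . . . 1 1 . . . . . . 2 2 . 3
Index 12: author = 2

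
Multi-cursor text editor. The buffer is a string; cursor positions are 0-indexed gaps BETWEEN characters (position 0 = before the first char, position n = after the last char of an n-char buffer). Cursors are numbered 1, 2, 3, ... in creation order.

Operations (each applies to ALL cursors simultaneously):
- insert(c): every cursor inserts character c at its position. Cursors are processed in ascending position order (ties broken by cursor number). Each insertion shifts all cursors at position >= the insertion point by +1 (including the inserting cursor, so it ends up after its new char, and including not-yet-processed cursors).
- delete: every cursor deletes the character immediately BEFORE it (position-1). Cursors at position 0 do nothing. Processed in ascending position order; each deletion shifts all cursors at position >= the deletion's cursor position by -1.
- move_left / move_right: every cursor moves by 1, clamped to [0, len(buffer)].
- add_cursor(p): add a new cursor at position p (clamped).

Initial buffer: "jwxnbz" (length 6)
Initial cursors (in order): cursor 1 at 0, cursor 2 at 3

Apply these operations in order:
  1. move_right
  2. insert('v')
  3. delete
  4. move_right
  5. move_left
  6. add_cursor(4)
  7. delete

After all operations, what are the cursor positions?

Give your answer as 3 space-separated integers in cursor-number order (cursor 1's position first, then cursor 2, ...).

Answer: 0 1 1

Derivation:
After op 1 (move_right): buffer="jwxnbz" (len 6), cursors c1@1 c2@4, authorship ......
After op 2 (insert('v')): buffer="jvwxnvbz" (len 8), cursors c1@2 c2@6, authorship .1...2..
After op 3 (delete): buffer="jwxnbz" (len 6), cursors c1@1 c2@4, authorship ......
After op 4 (move_right): buffer="jwxnbz" (len 6), cursors c1@2 c2@5, authorship ......
After op 5 (move_left): buffer="jwxnbz" (len 6), cursors c1@1 c2@4, authorship ......
After op 6 (add_cursor(4)): buffer="jwxnbz" (len 6), cursors c1@1 c2@4 c3@4, authorship ......
After op 7 (delete): buffer="wbz" (len 3), cursors c1@0 c2@1 c3@1, authorship ...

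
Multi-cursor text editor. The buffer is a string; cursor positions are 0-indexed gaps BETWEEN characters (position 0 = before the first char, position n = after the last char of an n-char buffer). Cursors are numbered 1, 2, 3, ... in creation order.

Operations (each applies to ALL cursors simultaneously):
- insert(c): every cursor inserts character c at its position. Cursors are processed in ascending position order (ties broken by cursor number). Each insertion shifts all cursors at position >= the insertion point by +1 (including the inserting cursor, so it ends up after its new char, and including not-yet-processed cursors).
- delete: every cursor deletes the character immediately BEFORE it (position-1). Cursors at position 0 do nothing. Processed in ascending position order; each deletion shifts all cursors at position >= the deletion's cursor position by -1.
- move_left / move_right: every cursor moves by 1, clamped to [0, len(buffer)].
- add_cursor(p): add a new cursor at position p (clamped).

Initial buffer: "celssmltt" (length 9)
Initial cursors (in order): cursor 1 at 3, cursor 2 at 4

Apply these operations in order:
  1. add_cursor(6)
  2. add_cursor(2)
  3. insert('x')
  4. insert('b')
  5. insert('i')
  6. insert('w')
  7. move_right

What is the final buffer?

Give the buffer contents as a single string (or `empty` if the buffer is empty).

After op 1 (add_cursor(6)): buffer="celssmltt" (len 9), cursors c1@3 c2@4 c3@6, authorship .........
After op 2 (add_cursor(2)): buffer="celssmltt" (len 9), cursors c4@2 c1@3 c2@4 c3@6, authorship .........
After op 3 (insert('x')): buffer="cexlxsxsmxltt" (len 13), cursors c4@3 c1@5 c2@7 c3@10, authorship ..4.1.2..3...
After op 4 (insert('b')): buffer="cexblxbsxbsmxbltt" (len 17), cursors c4@4 c1@7 c2@10 c3@14, authorship ..44.11.22..33...
After op 5 (insert('i')): buffer="cexbilxbisxbismxbiltt" (len 21), cursors c4@5 c1@9 c2@13 c3@18, authorship ..444.111.222..333...
After op 6 (insert('w')): buffer="cexbiwlxbiwsxbiwsmxbiwltt" (len 25), cursors c4@6 c1@11 c2@16 c3@22, authorship ..4444.1111.2222..3333...
After op 7 (move_right): buffer="cexbiwlxbiwsxbiwsmxbiwltt" (len 25), cursors c4@7 c1@12 c2@17 c3@23, authorship ..4444.1111.2222..3333...

Answer: cexbiwlxbiwsxbiwsmxbiwltt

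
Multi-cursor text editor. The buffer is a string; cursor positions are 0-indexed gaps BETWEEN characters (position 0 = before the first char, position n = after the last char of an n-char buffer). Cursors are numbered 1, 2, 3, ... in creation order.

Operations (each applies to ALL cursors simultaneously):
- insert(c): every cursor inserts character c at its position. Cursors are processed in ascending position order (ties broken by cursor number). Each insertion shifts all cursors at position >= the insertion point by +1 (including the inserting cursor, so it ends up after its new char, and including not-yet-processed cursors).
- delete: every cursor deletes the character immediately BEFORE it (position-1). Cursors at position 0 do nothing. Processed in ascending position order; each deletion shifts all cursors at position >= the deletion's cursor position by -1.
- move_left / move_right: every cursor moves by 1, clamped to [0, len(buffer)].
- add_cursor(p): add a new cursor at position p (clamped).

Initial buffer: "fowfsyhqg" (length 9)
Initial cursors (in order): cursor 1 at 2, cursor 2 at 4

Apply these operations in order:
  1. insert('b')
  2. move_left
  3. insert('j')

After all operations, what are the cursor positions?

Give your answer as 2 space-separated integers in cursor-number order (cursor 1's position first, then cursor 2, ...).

After op 1 (insert('b')): buffer="fobwfbsyhqg" (len 11), cursors c1@3 c2@6, authorship ..1..2.....
After op 2 (move_left): buffer="fobwfbsyhqg" (len 11), cursors c1@2 c2@5, authorship ..1..2.....
After op 3 (insert('j')): buffer="fojbwfjbsyhqg" (len 13), cursors c1@3 c2@7, authorship ..11..22.....

Answer: 3 7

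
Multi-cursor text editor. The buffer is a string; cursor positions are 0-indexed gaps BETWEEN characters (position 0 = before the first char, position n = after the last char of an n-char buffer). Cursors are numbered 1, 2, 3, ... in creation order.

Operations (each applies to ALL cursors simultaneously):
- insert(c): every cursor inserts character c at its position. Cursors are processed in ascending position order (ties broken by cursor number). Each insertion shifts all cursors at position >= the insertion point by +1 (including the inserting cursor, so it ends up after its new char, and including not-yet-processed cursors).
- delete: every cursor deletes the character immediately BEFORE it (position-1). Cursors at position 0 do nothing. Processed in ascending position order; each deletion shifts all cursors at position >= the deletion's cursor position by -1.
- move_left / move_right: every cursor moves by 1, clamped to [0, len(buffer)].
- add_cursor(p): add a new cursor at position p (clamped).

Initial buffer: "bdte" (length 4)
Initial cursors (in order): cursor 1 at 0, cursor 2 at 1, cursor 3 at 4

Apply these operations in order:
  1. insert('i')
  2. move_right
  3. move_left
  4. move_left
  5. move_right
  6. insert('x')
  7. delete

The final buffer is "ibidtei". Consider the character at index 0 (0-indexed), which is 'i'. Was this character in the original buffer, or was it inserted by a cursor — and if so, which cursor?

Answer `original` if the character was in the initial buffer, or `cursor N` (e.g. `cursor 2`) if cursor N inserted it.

After op 1 (insert('i')): buffer="ibidtei" (len 7), cursors c1@1 c2@3 c3@7, authorship 1.2...3
After op 2 (move_right): buffer="ibidtei" (len 7), cursors c1@2 c2@4 c3@7, authorship 1.2...3
After op 3 (move_left): buffer="ibidtei" (len 7), cursors c1@1 c2@3 c3@6, authorship 1.2...3
After op 4 (move_left): buffer="ibidtei" (len 7), cursors c1@0 c2@2 c3@5, authorship 1.2...3
After op 5 (move_right): buffer="ibidtei" (len 7), cursors c1@1 c2@3 c3@6, authorship 1.2...3
After op 6 (insert('x')): buffer="ixbixdtexi" (len 10), cursors c1@2 c2@5 c3@9, authorship 11.22...33
After op 7 (delete): buffer="ibidtei" (len 7), cursors c1@1 c2@3 c3@6, authorship 1.2...3
Authorship (.=original, N=cursor N): 1 . 2 . . . 3
Index 0: author = 1

Answer: cursor 1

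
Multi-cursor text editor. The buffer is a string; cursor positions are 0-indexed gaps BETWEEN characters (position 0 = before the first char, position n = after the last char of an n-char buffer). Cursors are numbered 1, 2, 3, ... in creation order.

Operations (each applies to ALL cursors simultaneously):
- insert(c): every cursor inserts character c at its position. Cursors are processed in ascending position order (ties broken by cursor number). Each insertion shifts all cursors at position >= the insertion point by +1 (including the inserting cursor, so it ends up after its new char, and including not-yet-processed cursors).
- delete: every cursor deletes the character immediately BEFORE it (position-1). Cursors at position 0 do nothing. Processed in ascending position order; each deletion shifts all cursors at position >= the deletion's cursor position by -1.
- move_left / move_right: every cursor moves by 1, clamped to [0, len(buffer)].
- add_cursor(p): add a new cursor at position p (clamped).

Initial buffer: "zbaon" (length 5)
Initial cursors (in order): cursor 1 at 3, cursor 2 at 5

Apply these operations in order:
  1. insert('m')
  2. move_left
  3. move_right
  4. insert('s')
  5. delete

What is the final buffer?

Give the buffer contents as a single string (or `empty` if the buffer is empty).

Answer: zbamonm

Derivation:
After op 1 (insert('m')): buffer="zbamonm" (len 7), cursors c1@4 c2@7, authorship ...1..2
After op 2 (move_left): buffer="zbamonm" (len 7), cursors c1@3 c2@6, authorship ...1..2
After op 3 (move_right): buffer="zbamonm" (len 7), cursors c1@4 c2@7, authorship ...1..2
After op 4 (insert('s')): buffer="zbamsonms" (len 9), cursors c1@5 c2@9, authorship ...11..22
After op 5 (delete): buffer="zbamonm" (len 7), cursors c1@4 c2@7, authorship ...1..2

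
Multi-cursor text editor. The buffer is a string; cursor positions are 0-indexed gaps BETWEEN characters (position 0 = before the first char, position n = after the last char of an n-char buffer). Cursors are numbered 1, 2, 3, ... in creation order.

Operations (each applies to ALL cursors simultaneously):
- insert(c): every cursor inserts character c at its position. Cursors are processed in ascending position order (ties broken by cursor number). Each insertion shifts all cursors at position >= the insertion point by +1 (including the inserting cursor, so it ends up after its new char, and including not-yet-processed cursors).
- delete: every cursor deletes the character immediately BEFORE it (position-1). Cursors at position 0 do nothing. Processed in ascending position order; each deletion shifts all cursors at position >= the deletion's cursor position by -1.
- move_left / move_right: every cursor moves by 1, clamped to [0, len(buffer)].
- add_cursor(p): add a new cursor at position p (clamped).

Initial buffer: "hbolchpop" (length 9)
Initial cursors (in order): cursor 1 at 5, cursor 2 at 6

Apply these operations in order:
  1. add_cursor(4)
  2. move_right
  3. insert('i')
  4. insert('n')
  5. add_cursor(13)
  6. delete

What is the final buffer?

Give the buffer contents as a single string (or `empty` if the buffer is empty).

Answer: hbolcihipop

Derivation:
After op 1 (add_cursor(4)): buffer="hbolchpop" (len 9), cursors c3@4 c1@5 c2@6, authorship .........
After op 2 (move_right): buffer="hbolchpop" (len 9), cursors c3@5 c1@6 c2@7, authorship .........
After op 3 (insert('i')): buffer="hbolcihipiop" (len 12), cursors c3@6 c1@8 c2@10, authorship .....3.1.2..
After op 4 (insert('n')): buffer="hbolcinhinpinop" (len 15), cursors c3@7 c1@10 c2@13, authorship .....33.11.22..
After op 5 (add_cursor(13)): buffer="hbolcinhinpinop" (len 15), cursors c3@7 c1@10 c2@13 c4@13, authorship .....33.11.22..
After op 6 (delete): buffer="hbolcihipop" (len 11), cursors c3@6 c1@8 c2@9 c4@9, authorship .....3.1...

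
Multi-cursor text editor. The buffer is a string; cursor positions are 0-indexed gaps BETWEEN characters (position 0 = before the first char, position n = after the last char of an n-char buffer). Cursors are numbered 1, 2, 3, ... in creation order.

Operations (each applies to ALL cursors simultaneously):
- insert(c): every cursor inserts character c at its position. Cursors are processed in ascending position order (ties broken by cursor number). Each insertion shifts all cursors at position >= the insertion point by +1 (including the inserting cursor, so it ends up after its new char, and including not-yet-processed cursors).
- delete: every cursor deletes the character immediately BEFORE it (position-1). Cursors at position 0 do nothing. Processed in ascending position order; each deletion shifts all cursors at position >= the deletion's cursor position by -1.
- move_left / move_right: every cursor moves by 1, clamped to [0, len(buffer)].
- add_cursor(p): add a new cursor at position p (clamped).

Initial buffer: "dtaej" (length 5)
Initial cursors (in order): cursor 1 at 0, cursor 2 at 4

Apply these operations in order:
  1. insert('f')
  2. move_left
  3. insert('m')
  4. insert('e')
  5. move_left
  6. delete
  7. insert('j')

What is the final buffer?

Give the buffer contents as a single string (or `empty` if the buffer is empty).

After op 1 (insert('f')): buffer="fdtaefj" (len 7), cursors c1@1 c2@6, authorship 1....2.
After op 2 (move_left): buffer="fdtaefj" (len 7), cursors c1@0 c2@5, authorship 1....2.
After op 3 (insert('m')): buffer="mfdtaemfj" (len 9), cursors c1@1 c2@7, authorship 11....22.
After op 4 (insert('e')): buffer="mefdtaemefj" (len 11), cursors c1@2 c2@9, authorship 111....222.
After op 5 (move_left): buffer="mefdtaemefj" (len 11), cursors c1@1 c2@8, authorship 111....222.
After op 6 (delete): buffer="efdtaeefj" (len 9), cursors c1@0 c2@6, authorship 11....22.
After op 7 (insert('j')): buffer="jefdtaejefj" (len 11), cursors c1@1 c2@8, authorship 111....222.

Answer: jefdtaejefj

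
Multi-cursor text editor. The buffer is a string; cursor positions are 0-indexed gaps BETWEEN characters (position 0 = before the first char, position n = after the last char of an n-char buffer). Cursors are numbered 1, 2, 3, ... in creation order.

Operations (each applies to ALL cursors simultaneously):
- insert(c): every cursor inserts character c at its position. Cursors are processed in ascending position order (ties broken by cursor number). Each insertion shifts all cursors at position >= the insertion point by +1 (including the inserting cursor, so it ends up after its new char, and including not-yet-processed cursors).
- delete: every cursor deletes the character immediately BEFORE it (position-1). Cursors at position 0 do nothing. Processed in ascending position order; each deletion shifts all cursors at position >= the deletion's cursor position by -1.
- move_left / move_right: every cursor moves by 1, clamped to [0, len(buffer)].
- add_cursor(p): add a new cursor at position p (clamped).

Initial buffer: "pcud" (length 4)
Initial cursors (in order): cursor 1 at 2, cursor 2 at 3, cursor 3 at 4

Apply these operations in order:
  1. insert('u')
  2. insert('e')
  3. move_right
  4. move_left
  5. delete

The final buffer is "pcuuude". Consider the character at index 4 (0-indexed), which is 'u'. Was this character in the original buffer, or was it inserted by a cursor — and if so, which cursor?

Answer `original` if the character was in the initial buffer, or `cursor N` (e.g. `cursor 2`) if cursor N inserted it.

Answer: cursor 2

Derivation:
After op 1 (insert('u')): buffer="pcuuudu" (len 7), cursors c1@3 c2@5 c3@7, authorship ..1.2.3
After op 2 (insert('e')): buffer="pcueuuedue" (len 10), cursors c1@4 c2@7 c3@10, authorship ..11.22.33
After op 3 (move_right): buffer="pcueuuedue" (len 10), cursors c1@5 c2@8 c3@10, authorship ..11.22.33
After op 4 (move_left): buffer="pcueuuedue" (len 10), cursors c1@4 c2@7 c3@9, authorship ..11.22.33
After op 5 (delete): buffer="pcuuude" (len 7), cursors c1@3 c2@5 c3@6, authorship ..1.2.3
Authorship (.=original, N=cursor N): . . 1 . 2 . 3
Index 4: author = 2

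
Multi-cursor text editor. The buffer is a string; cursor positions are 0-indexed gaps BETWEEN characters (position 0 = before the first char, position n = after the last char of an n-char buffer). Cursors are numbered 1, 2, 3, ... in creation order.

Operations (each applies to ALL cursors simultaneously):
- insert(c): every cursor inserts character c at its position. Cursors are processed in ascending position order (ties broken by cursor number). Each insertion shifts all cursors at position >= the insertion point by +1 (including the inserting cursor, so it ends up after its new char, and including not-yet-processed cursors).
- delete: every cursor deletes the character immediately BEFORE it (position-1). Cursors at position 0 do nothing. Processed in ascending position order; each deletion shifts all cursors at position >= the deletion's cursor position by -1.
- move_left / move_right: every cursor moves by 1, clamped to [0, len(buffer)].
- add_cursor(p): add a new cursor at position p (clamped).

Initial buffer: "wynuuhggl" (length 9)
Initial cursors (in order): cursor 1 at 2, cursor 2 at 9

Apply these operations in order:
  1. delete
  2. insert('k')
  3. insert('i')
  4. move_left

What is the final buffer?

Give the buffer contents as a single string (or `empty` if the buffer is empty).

Answer: wkinuuhggki

Derivation:
After op 1 (delete): buffer="wnuuhgg" (len 7), cursors c1@1 c2@7, authorship .......
After op 2 (insert('k')): buffer="wknuuhggk" (len 9), cursors c1@2 c2@9, authorship .1......2
After op 3 (insert('i')): buffer="wkinuuhggki" (len 11), cursors c1@3 c2@11, authorship .11......22
After op 4 (move_left): buffer="wkinuuhggki" (len 11), cursors c1@2 c2@10, authorship .11......22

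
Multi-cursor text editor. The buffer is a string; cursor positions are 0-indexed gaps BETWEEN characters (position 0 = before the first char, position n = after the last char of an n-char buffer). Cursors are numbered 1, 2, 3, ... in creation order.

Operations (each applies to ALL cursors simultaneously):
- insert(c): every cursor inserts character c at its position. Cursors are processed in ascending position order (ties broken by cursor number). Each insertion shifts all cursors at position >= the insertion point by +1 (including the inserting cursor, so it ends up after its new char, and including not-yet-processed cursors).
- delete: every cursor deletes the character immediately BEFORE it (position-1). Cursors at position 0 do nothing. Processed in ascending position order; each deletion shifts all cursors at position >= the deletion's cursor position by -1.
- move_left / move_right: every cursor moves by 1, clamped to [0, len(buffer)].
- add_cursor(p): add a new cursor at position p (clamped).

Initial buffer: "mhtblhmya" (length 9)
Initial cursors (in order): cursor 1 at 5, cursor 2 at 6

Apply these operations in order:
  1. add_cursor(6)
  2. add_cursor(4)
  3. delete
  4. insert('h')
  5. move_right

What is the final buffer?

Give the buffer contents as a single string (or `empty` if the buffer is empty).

Answer: mhhhhhmya

Derivation:
After op 1 (add_cursor(6)): buffer="mhtblhmya" (len 9), cursors c1@5 c2@6 c3@6, authorship .........
After op 2 (add_cursor(4)): buffer="mhtblhmya" (len 9), cursors c4@4 c1@5 c2@6 c3@6, authorship .........
After op 3 (delete): buffer="mhmya" (len 5), cursors c1@2 c2@2 c3@2 c4@2, authorship .....
After op 4 (insert('h')): buffer="mhhhhhmya" (len 9), cursors c1@6 c2@6 c3@6 c4@6, authorship ..1234...
After op 5 (move_right): buffer="mhhhhhmya" (len 9), cursors c1@7 c2@7 c3@7 c4@7, authorship ..1234...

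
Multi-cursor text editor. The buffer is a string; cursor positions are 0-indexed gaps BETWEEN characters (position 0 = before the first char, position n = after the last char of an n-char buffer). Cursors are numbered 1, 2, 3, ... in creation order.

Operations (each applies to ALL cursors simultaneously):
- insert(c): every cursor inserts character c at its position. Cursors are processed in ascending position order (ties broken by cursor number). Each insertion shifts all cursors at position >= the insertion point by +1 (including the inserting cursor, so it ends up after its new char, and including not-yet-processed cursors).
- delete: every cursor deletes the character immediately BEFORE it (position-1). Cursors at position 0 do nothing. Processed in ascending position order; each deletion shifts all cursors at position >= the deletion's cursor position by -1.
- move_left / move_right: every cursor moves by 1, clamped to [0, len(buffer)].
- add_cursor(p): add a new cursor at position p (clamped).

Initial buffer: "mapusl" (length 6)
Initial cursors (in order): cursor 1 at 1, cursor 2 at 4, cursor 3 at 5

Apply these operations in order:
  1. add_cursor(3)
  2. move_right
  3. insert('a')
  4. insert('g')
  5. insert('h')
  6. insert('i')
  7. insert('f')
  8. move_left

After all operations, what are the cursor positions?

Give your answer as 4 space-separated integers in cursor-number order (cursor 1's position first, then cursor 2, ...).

Answer: 6 19 25 13

Derivation:
After op 1 (add_cursor(3)): buffer="mapusl" (len 6), cursors c1@1 c4@3 c2@4 c3@5, authorship ......
After op 2 (move_right): buffer="mapusl" (len 6), cursors c1@2 c4@4 c2@5 c3@6, authorship ......
After op 3 (insert('a')): buffer="maapuasala" (len 10), cursors c1@3 c4@6 c2@8 c3@10, authorship ..1..4.2.3
After op 4 (insert('g')): buffer="maagpuagsaglag" (len 14), cursors c1@4 c4@8 c2@11 c3@14, authorship ..11..44.22.33
After op 5 (insert('h')): buffer="maaghpuaghsaghlagh" (len 18), cursors c1@5 c4@10 c2@14 c3@18, authorship ..111..444.222.333
After op 6 (insert('i')): buffer="maaghipuaghisaghilaghi" (len 22), cursors c1@6 c4@12 c2@17 c3@22, authorship ..1111..4444.2222.3333
After op 7 (insert('f')): buffer="maaghifpuaghifsaghiflaghif" (len 26), cursors c1@7 c4@14 c2@20 c3@26, authorship ..11111..44444.22222.33333
After op 8 (move_left): buffer="maaghifpuaghifsaghiflaghif" (len 26), cursors c1@6 c4@13 c2@19 c3@25, authorship ..11111..44444.22222.33333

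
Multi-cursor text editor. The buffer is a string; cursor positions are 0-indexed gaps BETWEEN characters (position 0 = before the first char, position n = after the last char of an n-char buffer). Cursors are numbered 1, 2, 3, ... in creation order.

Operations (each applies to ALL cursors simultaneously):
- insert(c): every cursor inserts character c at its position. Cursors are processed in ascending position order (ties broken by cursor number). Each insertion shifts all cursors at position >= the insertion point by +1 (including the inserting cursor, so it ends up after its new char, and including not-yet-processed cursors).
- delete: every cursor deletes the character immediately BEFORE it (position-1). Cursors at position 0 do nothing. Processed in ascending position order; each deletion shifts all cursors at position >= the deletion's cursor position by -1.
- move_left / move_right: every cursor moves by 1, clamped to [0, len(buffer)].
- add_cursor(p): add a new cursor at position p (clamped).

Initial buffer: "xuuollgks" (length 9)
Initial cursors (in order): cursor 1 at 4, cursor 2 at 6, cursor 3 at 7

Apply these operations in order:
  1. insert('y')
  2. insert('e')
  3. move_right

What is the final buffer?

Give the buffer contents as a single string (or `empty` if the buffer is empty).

Answer: xuuoyellyegyeks

Derivation:
After op 1 (insert('y')): buffer="xuuoyllygyks" (len 12), cursors c1@5 c2@8 c3@10, authorship ....1..2.3..
After op 2 (insert('e')): buffer="xuuoyellyegyeks" (len 15), cursors c1@6 c2@10 c3@13, authorship ....11..22.33..
After op 3 (move_right): buffer="xuuoyellyegyeks" (len 15), cursors c1@7 c2@11 c3@14, authorship ....11..22.33..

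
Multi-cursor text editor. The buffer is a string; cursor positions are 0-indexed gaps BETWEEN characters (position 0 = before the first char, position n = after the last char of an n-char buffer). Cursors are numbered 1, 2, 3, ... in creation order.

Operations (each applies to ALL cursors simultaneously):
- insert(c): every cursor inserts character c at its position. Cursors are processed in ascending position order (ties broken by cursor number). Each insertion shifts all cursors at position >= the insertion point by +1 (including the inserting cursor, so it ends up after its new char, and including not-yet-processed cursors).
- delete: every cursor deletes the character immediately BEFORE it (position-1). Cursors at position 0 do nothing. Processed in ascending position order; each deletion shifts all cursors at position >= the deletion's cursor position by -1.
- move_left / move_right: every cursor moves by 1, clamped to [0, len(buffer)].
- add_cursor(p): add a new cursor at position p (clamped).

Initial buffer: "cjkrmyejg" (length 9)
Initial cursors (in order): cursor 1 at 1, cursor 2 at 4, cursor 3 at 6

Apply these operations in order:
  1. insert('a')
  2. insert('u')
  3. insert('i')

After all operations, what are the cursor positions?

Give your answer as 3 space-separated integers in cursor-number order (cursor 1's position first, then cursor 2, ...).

After op 1 (insert('a')): buffer="cajkramyaejg" (len 12), cursors c1@2 c2@6 c3@9, authorship .1...2..3...
After op 2 (insert('u')): buffer="caujkraumyauejg" (len 15), cursors c1@3 c2@8 c3@12, authorship .11...22..33...
After op 3 (insert('i')): buffer="cauijkrauimyauiejg" (len 18), cursors c1@4 c2@10 c3@15, authorship .111...222..333...

Answer: 4 10 15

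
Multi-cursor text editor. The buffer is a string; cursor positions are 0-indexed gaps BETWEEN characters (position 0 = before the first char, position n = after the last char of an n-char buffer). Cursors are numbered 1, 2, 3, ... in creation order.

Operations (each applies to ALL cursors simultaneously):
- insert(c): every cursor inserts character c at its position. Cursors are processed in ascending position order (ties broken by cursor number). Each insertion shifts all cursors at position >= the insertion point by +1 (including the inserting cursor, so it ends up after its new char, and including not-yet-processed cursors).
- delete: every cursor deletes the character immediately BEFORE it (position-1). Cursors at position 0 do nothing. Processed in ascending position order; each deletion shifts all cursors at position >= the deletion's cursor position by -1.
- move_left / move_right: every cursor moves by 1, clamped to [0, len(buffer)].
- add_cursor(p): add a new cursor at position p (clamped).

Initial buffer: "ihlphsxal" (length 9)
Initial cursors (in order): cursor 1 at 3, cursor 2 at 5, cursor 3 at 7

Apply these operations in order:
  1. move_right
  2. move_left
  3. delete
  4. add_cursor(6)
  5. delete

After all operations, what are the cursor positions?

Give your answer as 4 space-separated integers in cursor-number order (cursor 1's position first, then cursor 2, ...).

Answer: 1 1 1 2

Derivation:
After op 1 (move_right): buffer="ihlphsxal" (len 9), cursors c1@4 c2@6 c3@8, authorship .........
After op 2 (move_left): buffer="ihlphsxal" (len 9), cursors c1@3 c2@5 c3@7, authorship .........
After op 3 (delete): buffer="ihpsal" (len 6), cursors c1@2 c2@3 c3@4, authorship ......
After op 4 (add_cursor(6)): buffer="ihpsal" (len 6), cursors c1@2 c2@3 c3@4 c4@6, authorship ......
After op 5 (delete): buffer="ia" (len 2), cursors c1@1 c2@1 c3@1 c4@2, authorship ..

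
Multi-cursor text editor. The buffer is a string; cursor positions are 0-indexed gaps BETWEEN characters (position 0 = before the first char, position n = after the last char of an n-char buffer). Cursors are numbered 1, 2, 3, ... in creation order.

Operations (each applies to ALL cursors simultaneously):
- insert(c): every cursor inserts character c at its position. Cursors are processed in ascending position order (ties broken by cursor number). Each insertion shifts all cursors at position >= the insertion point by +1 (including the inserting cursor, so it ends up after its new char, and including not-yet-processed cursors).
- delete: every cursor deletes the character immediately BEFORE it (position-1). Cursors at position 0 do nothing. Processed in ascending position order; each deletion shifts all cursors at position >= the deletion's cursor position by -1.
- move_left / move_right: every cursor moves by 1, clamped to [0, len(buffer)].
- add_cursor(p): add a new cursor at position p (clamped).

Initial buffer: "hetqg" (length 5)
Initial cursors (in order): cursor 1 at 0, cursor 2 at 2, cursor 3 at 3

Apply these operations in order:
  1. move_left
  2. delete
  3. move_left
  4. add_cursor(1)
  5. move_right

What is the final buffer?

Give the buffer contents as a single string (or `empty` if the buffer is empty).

After op 1 (move_left): buffer="hetqg" (len 5), cursors c1@0 c2@1 c3@2, authorship .....
After op 2 (delete): buffer="tqg" (len 3), cursors c1@0 c2@0 c3@0, authorship ...
After op 3 (move_left): buffer="tqg" (len 3), cursors c1@0 c2@0 c3@0, authorship ...
After op 4 (add_cursor(1)): buffer="tqg" (len 3), cursors c1@0 c2@0 c3@0 c4@1, authorship ...
After op 5 (move_right): buffer="tqg" (len 3), cursors c1@1 c2@1 c3@1 c4@2, authorship ...

Answer: tqg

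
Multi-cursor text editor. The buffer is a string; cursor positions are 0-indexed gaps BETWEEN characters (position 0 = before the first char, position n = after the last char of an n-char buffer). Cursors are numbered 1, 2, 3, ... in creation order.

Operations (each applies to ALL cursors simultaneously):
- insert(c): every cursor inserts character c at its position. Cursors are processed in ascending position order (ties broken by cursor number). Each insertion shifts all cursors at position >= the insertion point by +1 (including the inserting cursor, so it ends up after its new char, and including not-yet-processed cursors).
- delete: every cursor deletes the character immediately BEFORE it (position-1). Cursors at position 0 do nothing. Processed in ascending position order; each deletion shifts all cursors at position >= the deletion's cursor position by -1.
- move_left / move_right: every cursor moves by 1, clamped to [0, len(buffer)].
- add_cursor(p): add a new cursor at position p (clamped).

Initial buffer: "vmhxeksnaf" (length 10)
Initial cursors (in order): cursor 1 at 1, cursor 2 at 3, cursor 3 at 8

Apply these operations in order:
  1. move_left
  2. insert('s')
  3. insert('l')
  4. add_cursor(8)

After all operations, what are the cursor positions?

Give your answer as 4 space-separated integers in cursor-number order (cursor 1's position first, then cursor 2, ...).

Answer: 2 6 13 8

Derivation:
After op 1 (move_left): buffer="vmhxeksnaf" (len 10), cursors c1@0 c2@2 c3@7, authorship ..........
After op 2 (insert('s')): buffer="svmshxekssnaf" (len 13), cursors c1@1 c2@4 c3@10, authorship 1..2.....3...
After op 3 (insert('l')): buffer="slvmslhxeksslnaf" (len 16), cursors c1@2 c2@6 c3@13, authorship 11..22.....33...
After op 4 (add_cursor(8)): buffer="slvmslhxeksslnaf" (len 16), cursors c1@2 c2@6 c4@8 c3@13, authorship 11..22.....33...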